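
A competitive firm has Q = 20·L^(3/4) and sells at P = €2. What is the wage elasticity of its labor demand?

ε = -4

MP_L = (3/4)·20·L^(-1/4), so P·MP_L = w gives 30·L^(-1/4) = w.
Solving, L(w) = (30/w)^(4). This is a constant-elasticity form: L ∝ w^(−4), so ε = −4.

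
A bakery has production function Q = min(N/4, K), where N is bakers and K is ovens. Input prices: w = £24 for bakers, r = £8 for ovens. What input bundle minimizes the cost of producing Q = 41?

N* = 164, K* = 41

With a fixed-proportions technology, the cost-minimizing bundle uses no slack in either input: N/4 = K = Q.
So N = 4·41 = 164 and K = 41.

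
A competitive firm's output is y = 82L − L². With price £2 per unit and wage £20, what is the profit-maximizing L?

L* = 36

The marginal product of L is MP_L = 82 − 2L.
A price-taking firm hires until the value of the marginal product equals the wage: P·MP_L = w, so 2·(82 − 2L) = 20.
Then 82 − 2L = 10, giving L = 36.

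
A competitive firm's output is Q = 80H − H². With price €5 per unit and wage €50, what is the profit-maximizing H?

The marginal product of H is MP_H = 80 − 2H.
A price-taking firm hires until the value of the marginal product equals the wage: P·MP_H = w, so 5·(80 − 2H) = 50.
Then 80 − 2H = 10, giving H = 35.

H* = 35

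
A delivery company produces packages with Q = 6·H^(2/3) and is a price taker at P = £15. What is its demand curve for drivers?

H(w) = 216000/w³

MP_H = (2/3)·6·H^(-1/3) = 4·H^(-1/3).
Setting P·MP_H = w: 60·H^(-1/3) = w.
Solving for H: H^(-1/3) = w/60, so H = (60/w)^(3).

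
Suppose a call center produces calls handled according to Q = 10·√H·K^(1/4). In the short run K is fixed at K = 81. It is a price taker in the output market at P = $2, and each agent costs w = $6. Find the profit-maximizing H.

H* = 25

With K = 81, MP_H = (1/2)·10·H^(-1/2)·81^(1/4) = 15·H^(-1/2).
Profit maximization for a price taker requires P·MP_H = w: 2·15·H^(-1/2) = 6.
So H^(-1/2) = 0.2, which gives H = 25.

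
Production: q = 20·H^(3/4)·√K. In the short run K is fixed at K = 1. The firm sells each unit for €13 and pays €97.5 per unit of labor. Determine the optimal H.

With K = 1, MP_H = (3/4)·20·H^(-1/4)·1^(1/2) = 15·H^(-1/4).
Profit maximization for a price taker requires P·MP_H = w: 13·15·H^(-1/4) = 97.5.
So H^(-1/4) = 0.5, which gives H = 16.

H* = 16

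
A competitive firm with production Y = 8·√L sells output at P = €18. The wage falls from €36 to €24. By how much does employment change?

From P·MP_L = w with MP_L = 4·L^(-1/2), the labor demand is L(w) = (72/w)^(2).
At w = 36: L = 4. At w = 24: L = 9.
ΔL = 9 − 4 = 5.

ΔL = 5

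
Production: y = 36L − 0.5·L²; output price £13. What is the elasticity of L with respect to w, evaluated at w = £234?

From P·MP_L = w with MP_L = 36 − L, labor demand is L(w) = 36 − w/13.
dL/dw = −1/(13) = -1/13.
At w = 234, L = 18, so ε = (dL/dw)·(w/L) = (-1/13)·(234/18) = -1.

ε = -1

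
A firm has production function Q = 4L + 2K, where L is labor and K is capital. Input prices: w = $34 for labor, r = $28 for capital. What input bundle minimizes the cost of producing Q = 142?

L* = 35.5, K* = 0

The inputs are perfect substitutes, so the firm uses whichever has the lower cost per unit of output.
Cost per unit of output via L is w/4 = 8.5; via K it is r/2 = 14. L is cheaper.
Producing Q = 142 with L alone: L = 35.5, K = 0.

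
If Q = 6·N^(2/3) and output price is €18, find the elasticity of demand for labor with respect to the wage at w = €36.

MP_N = (2/3)·6·N^(-1/3), so P·MP_N = w gives 72·N^(-1/3) = w.
Solving, N(w) = (72/w)^(3). This is a constant-elasticity form: N ∝ w^(−3), so ε = −3.

ε = -3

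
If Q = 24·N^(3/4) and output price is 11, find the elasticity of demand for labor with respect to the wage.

ε = -4

MP_N = (3/4)·24·N^(-1/4), so P·MP_N = w gives 198·N^(-1/4) = w.
Solving, N(w) = (198/w)^(4). This is a constant-elasticity form: N ∝ w^(−4), so ε = −4.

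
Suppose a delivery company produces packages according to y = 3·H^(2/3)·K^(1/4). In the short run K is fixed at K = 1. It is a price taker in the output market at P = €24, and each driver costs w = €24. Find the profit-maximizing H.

With K = 1, MP_H = (2/3)·3·H^(-1/3)·1^(1/4) = 2·H^(-1/3).
Profit maximization for a price taker requires P·MP_H = w: 24·2·H^(-1/3) = 24.
So H^(-1/3) = 0.5, which gives H = 8.

H* = 8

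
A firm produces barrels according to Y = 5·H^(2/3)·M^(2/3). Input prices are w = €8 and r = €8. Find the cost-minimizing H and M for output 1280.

H* = 64, M* = 64

Cost minimization requires the marginal rate of technical substitution to equal the input-price ratio: MP_H/MP_M = w/r.
Here MP_H/MP_M = (2/3)·(M/H)/(2/3) = (M/H). Setting this equal to 8/8 = 1 gives M = H.
Substituting into Y = 1280: 5·H^(2/3)·(H)^(2/3) = 1280.
Solving, H = 64 and M = 64.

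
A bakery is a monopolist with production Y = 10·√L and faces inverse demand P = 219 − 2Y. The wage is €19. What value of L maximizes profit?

L* = 25

Marginal revenue from the inverse demand is MR = 219 − 4Y.
The marginal product is MP_L = 5·L^(-1/2).
A monopolist hires until marginal revenue product equals the wage: MR·MP_L = w.
At L, Y = 10·√L. Substituting and solving: (219 − 40·√L)·5·L^(-1/2) = 19 gives L = 25.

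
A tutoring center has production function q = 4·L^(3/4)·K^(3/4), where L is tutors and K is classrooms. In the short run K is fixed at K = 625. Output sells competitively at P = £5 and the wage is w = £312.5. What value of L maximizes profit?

L* = 1296

With K = 625, MP_L = (3/4)·4·L^(-1/4)·625^(3/4) = 375·L^(-1/4).
Profit maximization for a price taker requires P·MP_L = w: 5·375·L^(-1/4) = 312.5.
So L^(-1/4) = 1/6, which gives L = 1296.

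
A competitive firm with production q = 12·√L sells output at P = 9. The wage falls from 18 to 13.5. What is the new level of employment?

L* = 16

From P·MP_L = w with MP_L = 6·L^(-1/2), the labor demand is L(w) = (54/w)^(2).
At w = 18: L = 9. At w = 13.5: L = 16.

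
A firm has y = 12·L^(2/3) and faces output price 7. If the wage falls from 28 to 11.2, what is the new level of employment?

L* = 125

From P·MP_L = w with MP_L = 8·L^(-1/3), the labor demand is L(w) = (56/w)^(3).
At w = 28: L = 8. At w = 11.2: L = 125.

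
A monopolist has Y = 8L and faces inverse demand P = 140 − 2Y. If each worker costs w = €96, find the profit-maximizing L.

Marginal revenue from the inverse demand is MR = 140 − 4Y.
The marginal product is MP_L = 8.
A monopolist hires until marginal revenue product equals the wage: MR·MP_L = w.
(140 − 32L)·8 = 96, so L = 4.

L* = 4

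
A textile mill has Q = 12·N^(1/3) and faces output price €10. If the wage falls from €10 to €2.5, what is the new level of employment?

From P·MP_N = w with MP_N = 4·N^(-2/3), the labor demand is N(w) = (40/w)^(3/2).
At w = 10: N = 8. At w = 2.5: N = 64.

N* = 64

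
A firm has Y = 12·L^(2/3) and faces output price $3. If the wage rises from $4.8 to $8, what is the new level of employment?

From P·MP_L = w with MP_L = 8·L^(-1/3), the labor demand is L(w) = (24/w)^(3).
At w = 4.8: L = 125. At w = 8: L = 27.

L* = 27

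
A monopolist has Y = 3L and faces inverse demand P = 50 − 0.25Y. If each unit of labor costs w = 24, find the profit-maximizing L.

Marginal revenue from the inverse demand is MR = 50 − 0.5Y.
The marginal product is MP_L = 3.
A monopolist hires until marginal revenue product equals the wage: MR·MP_L = w.
(50 − 1.5L)·3 = 24, so L = 28.

L* = 28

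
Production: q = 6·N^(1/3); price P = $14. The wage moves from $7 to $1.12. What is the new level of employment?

From P·MP_N = w with MP_N = 2·N^(-2/3), the labor demand is N(w) = (28/w)^(3/2).
At w = 7: N = 8. At w = 1.12: N = 125.

N* = 125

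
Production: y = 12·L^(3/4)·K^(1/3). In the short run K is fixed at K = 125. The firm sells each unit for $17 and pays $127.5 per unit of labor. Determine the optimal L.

L* = 1296

With K = 125, MP_L = (3/4)·12·L^(-1/4)·125^(1/3) = 45·L^(-1/4).
Profit maximization for a price taker requires P·MP_L = w: 17·45·L^(-1/4) = 127.5.
So L^(-1/4) = 1/6, which gives L = 1296.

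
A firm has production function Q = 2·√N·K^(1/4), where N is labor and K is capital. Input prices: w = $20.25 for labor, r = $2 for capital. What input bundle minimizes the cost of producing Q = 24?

Cost minimization requires the marginal rate of technical substitution to equal the input-price ratio: MP_N/MP_K = w/r.
Here MP_N/MP_K = (1/2)·(K/N)/(1/4) = 2·(K/N). Setting this equal to 20.25/2 = 10.125 gives K = 5.0625N.
Substituting into Q = 24: 2·N^(1/2)·(5.0625N)^(1/4) = 24.
Solving, N = 16 and K = 81.

N* = 16, K* = 81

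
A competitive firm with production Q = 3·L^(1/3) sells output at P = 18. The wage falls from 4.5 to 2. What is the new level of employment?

L* = 27

From P·MP_L = w with MP_L = L^(-2/3), the labor demand is L(w) = (18/w)^(3/2).
At w = 4.5: L = 8. At w = 2: L = 27.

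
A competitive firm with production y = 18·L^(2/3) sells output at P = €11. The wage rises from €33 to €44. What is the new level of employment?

L* = 27

From P·MP_L = w with MP_L = 12·L^(-1/3), the labor demand is L(w) = (132/w)^(3).
At w = 33: L = 64. At w = 44: L = 27.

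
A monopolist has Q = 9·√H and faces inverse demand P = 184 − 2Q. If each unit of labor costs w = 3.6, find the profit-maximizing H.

Marginal revenue from the inverse demand is MR = 184 − 4Q.
The marginal product is MP_H = 4.5·H^(-1/2).
A monopolist hires until marginal revenue product equals the wage: MR·MP_H = w.
At H, Q = 9·√H. Substituting and solving: (184 − 36·√H)·4.5·H^(-1/2) = 3.6 gives H = 25.

H* = 25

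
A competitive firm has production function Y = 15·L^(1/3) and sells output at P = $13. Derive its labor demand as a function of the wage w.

L(w) = (65/w)^(3/2)

MP_L = (1/3)·15·L^(-2/3) = 5·L^(-2/3).
Setting P·MP_L = w: 65·L^(-2/3) = w.
Solving for L: L^(-2/3) = w/65, so L = (65/w)^(3/2).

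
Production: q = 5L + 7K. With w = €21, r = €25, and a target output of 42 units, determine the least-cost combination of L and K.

L* = 0, K* = 6

The inputs are perfect substitutes, so the firm uses whichever has the lower cost per unit of output.
Cost per unit of output via L is w/5 = 4.2; via K it is r/7 = 25/7. K is cheaper.
Producing q = 42 with K alone: L = 0, K = 6.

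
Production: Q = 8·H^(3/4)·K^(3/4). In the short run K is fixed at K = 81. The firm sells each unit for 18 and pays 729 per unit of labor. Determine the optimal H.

H* = 256

With K = 81, MP_H = (3/4)·8·H^(-1/4)·81^(3/4) = 162·H^(-1/4).
Profit maximization for a price taker requires P·MP_H = w: 18·162·H^(-1/4) = 729.
So H^(-1/4) = 0.25, which gives H = 256.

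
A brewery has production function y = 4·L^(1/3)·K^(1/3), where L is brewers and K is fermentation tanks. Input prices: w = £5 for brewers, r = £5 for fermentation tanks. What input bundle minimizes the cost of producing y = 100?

Cost minimization requires the marginal rate of technical substitution to equal the input-price ratio: MP_L/MP_K = w/r.
Here MP_L/MP_K = (1/3)·(K/L)/(1/3) = (K/L). Setting this equal to 5/5 = 1 gives K = L.
Substituting into y = 100: 4·L^(1/3)·(L)^(1/3) = 100.
Solving, L = 125 and K = 125.

L* = 125, K* = 125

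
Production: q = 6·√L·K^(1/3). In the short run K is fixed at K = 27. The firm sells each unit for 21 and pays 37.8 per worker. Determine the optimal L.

With K = 27, MP_L = (1/2)·6·L^(-1/2)·27^(1/3) = 9·L^(-1/2).
Profit maximization for a price taker requires P·MP_L = w: 21·9·L^(-1/2) = 37.8.
So L^(-1/2) = 0.2, which gives L = 25.

L* = 25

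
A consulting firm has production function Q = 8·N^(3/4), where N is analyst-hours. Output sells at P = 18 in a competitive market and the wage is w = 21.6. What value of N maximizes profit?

N* = 625

MP_N = (3/4)·8·N^(-1/4) = 6·N^(-1/4).
Profit maximization for a price taker requires P·MP_N = w: 18·6·N^(-1/4) = 21.6.
So N^(-1/4) = 0.2, which gives N = 625.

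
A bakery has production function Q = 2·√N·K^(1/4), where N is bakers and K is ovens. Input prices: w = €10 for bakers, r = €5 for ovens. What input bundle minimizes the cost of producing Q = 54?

Cost minimization requires the marginal rate of technical substitution to equal the input-price ratio: MP_N/MP_K = w/r.
Here MP_N/MP_K = (1/2)·(K/N)/(1/4) = 2·(K/N). Setting this equal to 10/5 = 2 gives K = N.
Substituting into Q = 54: 2·N^(1/2)·(N)^(1/4) = 54.
Solving, N = 81 and K = 81.

N* = 81, K* = 81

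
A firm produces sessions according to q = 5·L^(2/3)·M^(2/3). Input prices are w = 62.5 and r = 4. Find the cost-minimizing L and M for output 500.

L* = 8, M* = 125

Cost minimization requires the marginal rate of technical substitution to equal the input-price ratio: MP_L/MP_M = w/r.
Here MP_L/MP_M = (2/3)·(M/L)/(2/3) = (M/L). Setting this equal to 62.5/4 = 15.625 gives M = 15.625L.
Substituting into q = 500: 5·L^(2/3)·(15.625L)^(2/3) = 500.
Solving, L = 8 and M = 125.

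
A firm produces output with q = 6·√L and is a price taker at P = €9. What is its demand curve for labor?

MP_L = (1/2)·6·L^(-1/2) = 3·L^(-1/2).
Setting P·MP_L = w: 27·L^(-1/2) = w.
Solving for L: L^(-1/2) = w/27, so L = (27/w)^(2).

L(w) = 729/w²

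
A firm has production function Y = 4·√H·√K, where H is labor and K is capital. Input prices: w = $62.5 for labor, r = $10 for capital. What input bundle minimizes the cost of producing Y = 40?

H* = 4, K* = 25

Cost minimization requires the marginal rate of technical substitution to equal the input-price ratio: MP_H/MP_K = w/r.
Here MP_H/MP_K = (1/2)·(K/H)/(1/2) = (K/H). Setting this equal to 62.5/10 = 6.25 gives K = 6.25H.
Substituting into Y = 40: 4·H^(1/2)·(6.25H)^(1/2) = 40.
Solving, H = 4 and K = 25.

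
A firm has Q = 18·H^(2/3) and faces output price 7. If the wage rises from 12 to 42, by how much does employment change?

From P·MP_H = w with MP_H = 12·H^(-1/3), the labor demand is H(w) = (84/w)^(3).
At w = 12: H = 343. At w = 42: H = 8.
ΔH = 8 − 343 = -335.

ΔH = -335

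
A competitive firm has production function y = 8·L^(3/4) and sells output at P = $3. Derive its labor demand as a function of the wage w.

L(w) = 104976/w^(4)

MP_L = (3/4)·8·L^(-1/4) = 6·L^(-1/4).
Setting P·MP_L = w: 18·L^(-1/4) = w.
Solving for L: L^(-1/4) = w/18, so L = (18/w)^(4).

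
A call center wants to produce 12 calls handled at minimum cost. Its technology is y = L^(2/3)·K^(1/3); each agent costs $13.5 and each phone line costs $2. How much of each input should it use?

Cost minimization requires the marginal rate of technical substitution to equal the input-price ratio: MP_L/MP_K = w/r.
Here MP_L/MP_K = (2/3)·(K/L)/(1/3) = 2·(K/L). Setting this equal to 13.5/2 = 6.75 gives K = 3.375L.
Substituting into y = 12: L^(2/3)·(3.375L)^(1/3) = 12.
Solving, L = 8 and K = 27.

L* = 8, K* = 27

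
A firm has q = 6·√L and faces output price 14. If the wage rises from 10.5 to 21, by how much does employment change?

From P·MP_L = w with MP_L = 3·L^(-1/2), the labor demand is L(w) = (42/w)^(2).
At w = 10.5: L = 16. At w = 21: L = 4.
ΔL = 4 − 16 = -12.

ΔL = -12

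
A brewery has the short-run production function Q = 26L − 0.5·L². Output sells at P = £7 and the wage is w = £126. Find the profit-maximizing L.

The marginal product of L is MP_L = 26 − L.
A price-taking firm hires until the value of the marginal product equals the wage: P·MP_L = w, so 7·(26 − L) = 126.
Then 26 − L = 18, giving L = 8.

L* = 8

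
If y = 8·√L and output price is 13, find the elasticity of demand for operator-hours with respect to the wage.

MP_L = (1/2)·8·L^(-1/2), so P·MP_L = w gives 52·L^(-1/2) = w.
Solving, L(w) = (52/w)^(2). This is a constant-elasticity form: L ∝ w^(−2), so ε = −2.

ε = -2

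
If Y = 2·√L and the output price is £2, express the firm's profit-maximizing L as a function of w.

L(w) = 4/w²

MP_L = (1/2)·2·L^(-1/2) = L^(-1/2).
Setting P·MP_L = w: 2·L^(-1/2) = w.
Solving for L: L^(-1/2) = w/2, so L = (2/w)^(2).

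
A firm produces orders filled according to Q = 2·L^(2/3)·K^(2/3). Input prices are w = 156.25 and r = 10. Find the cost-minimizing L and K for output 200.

Cost minimization requires the marginal rate of technical substitution to equal the input-price ratio: MP_L/MP_K = w/r.
Here MP_L/MP_K = (2/3)·(K/L)/(2/3) = (K/L). Setting this equal to 156.25/10 = 15.625 gives K = 15.625L.
Substituting into Q = 200: 2·L^(2/3)·(15.625L)^(2/3) = 200.
Solving, L = 8 and K = 125.

L* = 8, K* = 125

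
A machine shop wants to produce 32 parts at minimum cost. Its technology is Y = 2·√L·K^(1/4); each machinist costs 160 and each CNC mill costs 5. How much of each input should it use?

L* = 16, K* = 256

Cost minimization requires the marginal rate of technical substitution to equal the input-price ratio: MP_L/MP_K = w/r.
Here MP_L/MP_K = (1/2)·(K/L)/(1/4) = 2·(K/L). Setting this equal to 160/5 = 32 gives K = 16L.
Substituting into Y = 32: 2·L^(1/2)·(16L)^(1/4) = 32.
Solving, L = 16 and K = 256.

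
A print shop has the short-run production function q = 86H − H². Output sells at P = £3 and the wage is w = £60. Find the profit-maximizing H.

H* = 33

The marginal product of H is MP_H = 86 − 2H.
A price-taking firm hires until the value of the marginal product equals the wage: P·MP_H = w, so 3·(86 − 2H) = 60.
Then 86 − 2H = 20, giving H = 33.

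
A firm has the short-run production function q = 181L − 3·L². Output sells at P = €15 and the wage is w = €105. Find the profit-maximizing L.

The marginal product of L is MP_L = 181 − 6L.
A price-taking firm hires until the value of the marginal product equals the wage: P·MP_L = w, so 15·(181 − 6L) = 105.
Then 181 − 6L = 7, giving L = 29.

L* = 29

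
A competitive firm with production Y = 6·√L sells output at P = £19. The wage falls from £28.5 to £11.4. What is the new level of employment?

L* = 25

From P·MP_L = w with MP_L = 3·L^(-1/2), the labor demand is L(w) = (57/w)^(2).
At w = 28.5: L = 4. At w = 11.4: L = 25.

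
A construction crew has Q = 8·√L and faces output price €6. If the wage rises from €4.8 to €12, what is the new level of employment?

From P·MP_L = w with MP_L = 4·L^(-1/2), the labor demand is L(w) = (24/w)^(2).
At w = 4.8: L = 25. At w = 12: L = 4.

L* = 4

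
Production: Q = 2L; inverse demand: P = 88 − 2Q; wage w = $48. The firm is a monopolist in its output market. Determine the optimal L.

Marginal revenue from the inverse demand is MR = 88 − 4Q.
The marginal product is MP_L = 2.
A monopolist hires until marginal revenue product equals the wage: MR·MP_L = w.
(88 − 8L)·2 = 48, so L = 8.

L* = 8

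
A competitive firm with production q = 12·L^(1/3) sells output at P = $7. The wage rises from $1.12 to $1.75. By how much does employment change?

From P·MP_L = w with MP_L = 4·L^(-2/3), the labor demand is L(w) = (28/w)^(3/2).
At w = 1.12: L = 125. At w = 1.75: L = 64.
ΔL = 64 − 125 = -61.

ΔL = -61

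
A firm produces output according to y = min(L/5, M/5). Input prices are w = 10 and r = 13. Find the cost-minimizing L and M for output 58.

With a fixed-proportions technology, the cost-minimizing bundle uses no slack in either input: L/5 = M/5 = y.
So L = 5·58 = 290 and M = 5·58 = 290.

L* = 290, M* = 290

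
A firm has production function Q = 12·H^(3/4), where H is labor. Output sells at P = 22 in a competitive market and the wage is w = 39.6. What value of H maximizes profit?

H* = 625

MP_H = (3/4)·12·H^(-1/4) = 9·H^(-1/4).
Profit maximization for a price taker requires P·MP_H = w: 22·9·H^(-1/4) = 39.6.
So H^(-1/4) = 0.2, which gives H = 625.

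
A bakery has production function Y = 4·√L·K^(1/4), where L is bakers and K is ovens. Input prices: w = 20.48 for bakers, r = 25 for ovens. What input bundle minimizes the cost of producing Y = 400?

L* = 625, K* = 256

Cost minimization requires the marginal rate of technical substitution to equal the input-price ratio: MP_L/MP_K = w/r.
Here MP_L/MP_K = (1/2)·(K/L)/(1/4) = 2·(K/L). Setting this equal to 20.48/25 = 0.8192 gives K = 0.4096L.
Substituting into Y = 400: 4·L^(1/2)·(0.4096L)^(1/4) = 400.
Solving, L = 625 and K = 256.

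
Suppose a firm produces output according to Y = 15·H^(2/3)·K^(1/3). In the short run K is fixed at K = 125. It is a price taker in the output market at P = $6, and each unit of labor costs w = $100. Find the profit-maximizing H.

H* = 27

With K = 125, MP_H = (2/3)·15·H^(-1/3)·125^(1/3) = 50·H^(-1/3).
Profit maximization for a price taker requires P·MP_H = w: 6·50·H^(-1/3) = 100.
So H^(-1/3) = 1/3, which gives H = 27.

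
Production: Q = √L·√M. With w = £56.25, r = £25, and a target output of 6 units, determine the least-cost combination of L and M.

L* = 4, M* = 9

Cost minimization requires the marginal rate of technical substitution to equal the input-price ratio: MP_L/MP_M = w/r.
Here MP_L/MP_M = (1/2)·(M/L)/(1/2) = (M/L). Setting this equal to 56.25/25 = 2.25 gives M = 2.25L.
Substituting into Q = 6: L^(1/2)·(2.25L)^(1/2) = 6.
Solving, L = 4 and M = 9.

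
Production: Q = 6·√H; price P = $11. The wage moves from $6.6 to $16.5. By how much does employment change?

From P·MP_H = w with MP_H = 3·H^(-1/2), the labor demand is H(w) = (33/w)^(2).
At w = 6.6: H = 25. At w = 16.5: H = 4.
ΔH = 4 − 25 = -21.

ΔH = -21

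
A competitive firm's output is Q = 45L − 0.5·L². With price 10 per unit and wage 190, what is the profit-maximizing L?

L* = 26

The marginal product of L is MP_L = 45 − L.
A price-taking firm hires until the value of the marginal product equals the wage: P·MP_L = w, so 10·(45 − L) = 190.
Then 45 − L = 19, giving L = 26.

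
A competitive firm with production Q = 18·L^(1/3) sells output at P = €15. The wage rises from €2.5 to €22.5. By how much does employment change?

From P·MP_L = w with MP_L = 6·L^(-2/3), the labor demand is L(w) = (90/w)^(3/2).
At w = 2.5: L = 216. At w = 22.5: L = 8.
ΔL = 8 − 216 = -208.

ΔL = -208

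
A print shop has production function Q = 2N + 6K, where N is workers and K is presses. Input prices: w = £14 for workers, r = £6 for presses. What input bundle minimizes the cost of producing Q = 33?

N* = 0, K* = 5.5

The inputs are perfect substitutes, so the firm uses whichever has the lower cost per unit of output.
Cost per unit of output via N is w/2 = 7; via K it is r/6 = 1. K is cheaper.
Producing Q = 33 with K alone: N = 0, K = 5.5.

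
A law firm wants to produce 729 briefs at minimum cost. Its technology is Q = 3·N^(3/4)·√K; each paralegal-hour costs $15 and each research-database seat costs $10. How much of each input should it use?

N* = 81, K* = 81

Cost minimization requires the marginal rate of technical substitution to equal the input-price ratio: MP_N/MP_K = w/r.
Here MP_N/MP_K = (3/4)·(K/N)/(1/2) = 1.5·(K/N). Setting this equal to 15/10 = 1.5 gives K = N.
Substituting into Q = 729: 3·N^(3/4)·(N)^(1/2) = 729.
Solving, N = 81 and K = 81.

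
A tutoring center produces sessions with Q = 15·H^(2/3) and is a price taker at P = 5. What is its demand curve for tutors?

MP_H = (2/3)·15·H^(-1/3) = 10·H^(-1/3).
Setting P·MP_H = w: 50·H^(-1/3) = w.
Solving for H: H^(-1/3) = w/50, so H = (50/w)^(3).

H(w) = 125000/w³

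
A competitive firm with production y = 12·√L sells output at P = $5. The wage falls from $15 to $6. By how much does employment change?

ΔL = 21

From P·MP_L = w with MP_L = 6·L^(-1/2), the labor demand is L(w) = (30/w)^(2).
At w = 15: L = 4. At w = 6: L = 25.
ΔL = 25 − 4 = 21.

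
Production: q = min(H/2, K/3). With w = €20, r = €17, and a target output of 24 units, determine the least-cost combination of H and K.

H* = 48, K* = 72

With a fixed-proportions technology, the cost-minimizing bundle uses no slack in either input: H/2 = K/3 = q.
So H = 2·24 = 48 and K = 3·24 = 72.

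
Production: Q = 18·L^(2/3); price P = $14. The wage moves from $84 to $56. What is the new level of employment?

From P·MP_L = w with MP_L = 12·L^(-1/3), the labor demand is L(w) = (168/w)^(3).
At w = 84: L = 8. At w = 56: L = 27.

L* = 27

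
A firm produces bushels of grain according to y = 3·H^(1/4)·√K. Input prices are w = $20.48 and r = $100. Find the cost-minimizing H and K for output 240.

Cost minimization requires the marginal rate of technical substitution to equal the input-price ratio: MP_H/MP_K = w/r.
Here MP_H/MP_K = (1/4)·(K/H)/(1/2) = 0.5·(K/H). Setting this equal to 20.48/100 = 0.2048 gives K = 0.4096H.
Substituting into y = 240: 3·H^(1/4)·(0.4096H)^(1/2) = 240.
Solving, H = 625 and K = 256.

H* = 625, K* = 256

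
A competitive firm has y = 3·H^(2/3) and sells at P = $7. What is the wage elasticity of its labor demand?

MP_H = (2/3)·3·H^(-1/3), so P·MP_H = w gives 14·H^(-1/3) = w.
Solving, H(w) = (14/w)^(3). This is a constant-elasticity form: H ∝ w^(−3), so ε = −3.

ε = -3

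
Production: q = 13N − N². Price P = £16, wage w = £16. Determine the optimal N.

N* = 6

The marginal product of N is MP_N = 13 − 2N.
A price-taking firm hires until the value of the marginal product equals the wage: P·MP_N = w, so 16·(13 − 2N) = 16.
Then 13 − 2N = 1, giving N = 6.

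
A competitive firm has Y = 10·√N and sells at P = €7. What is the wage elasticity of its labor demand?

ε = -2

MP_N = (1/2)·10·N^(-1/2), so P·MP_N = w gives 35·N^(-1/2) = w.
Solving, N(w) = (35/w)^(2). This is a constant-elasticity form: N ∝ w^(−2), so ε = −2.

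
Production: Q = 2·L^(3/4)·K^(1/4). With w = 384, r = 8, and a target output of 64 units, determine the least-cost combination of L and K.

L* = 16, K* = 256

Cost minimization requires the marginal rate of technical substitution to equal the input-price ratio: MP_L/MP_K = w/r.
Here MP_L/MP_K = (3/4)·(K/L)/(1/4) = 3·(K/L). Setting this equal to 384/8 = 48 gives K = 16L.
Substituting into Q = 64: 2·L^(3/4)·(16L)^(1/4) = 64.
Solving, L = 16 and K = 256.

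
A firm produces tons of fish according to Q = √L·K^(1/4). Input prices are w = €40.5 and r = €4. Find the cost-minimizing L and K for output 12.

Cost minimization requires the marginal rate of technical substitution to equal the input-price ratio: MP_L/MP_K = w/r.
Here MP_L/MP_K = (1/2)·(K/L)/(1/4) = 2·(K/L). Setting this equal to 40.5/4 = 10.125 gives K = 5.0625L.
Substituting into Q = 12: L^(1/2)·(5.0625L)^(1/4) = 12.
Solving, L = 16 and K = 81.

L* = 16, K* = 81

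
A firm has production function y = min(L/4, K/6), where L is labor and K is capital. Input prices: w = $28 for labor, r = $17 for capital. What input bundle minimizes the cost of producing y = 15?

With a fixed-proportions technology, the cost-minimizing bundle uses no slack in either input: L/4 = K/6 = y.
So L = 4·15 = 60 and K = 6·15 = 90.

L* = 60, K* = 90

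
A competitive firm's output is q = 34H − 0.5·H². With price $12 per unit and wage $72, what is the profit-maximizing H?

The marginal product of H is MP_H = 34 − H.
A price-taking firm hires until the value of the marginal product equals the wage: P·MP_H = w, so 12·(34 − H) = 72.
Then 34 − H = 6, giving H = 28.

H* = 28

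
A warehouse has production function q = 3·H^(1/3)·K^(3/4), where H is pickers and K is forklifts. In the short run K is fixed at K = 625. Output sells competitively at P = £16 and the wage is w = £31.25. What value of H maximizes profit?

With K = 625, MP_H = (1/3)·3·H^(-2/3)·625^(3/4) = 125·H^(-2/3).
Profit maximization for a price taker requires P·MP_H = w: 16·125·H^(-2/3) = 31.25.
So H^(-2/3) = 0.015625, which gives H = 512.

H* = 512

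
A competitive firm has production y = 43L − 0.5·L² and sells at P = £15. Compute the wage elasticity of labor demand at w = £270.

ε = -0.72

From P·MP_L = w with MP_L = 43 − L, labor demand is L(w) = 43 − w/15.
dL/dw = −1/(15) = -1/15.
At w = 270, L = 25, so ε = (dL/dw)·(w/L) = (-1/15)·(270/25) = -0.72.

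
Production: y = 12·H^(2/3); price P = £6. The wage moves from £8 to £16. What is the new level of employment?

H* = 27

From P·MP_H = w with MP_H = 8·H^(-1/3), the labor demand is H(w) = (48/w)^(3).
At w = 8: H = 216. At w = 16: H = 27.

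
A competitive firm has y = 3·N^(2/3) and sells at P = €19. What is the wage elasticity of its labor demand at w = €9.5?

MP_N = (2/3)·3·N^(-1/3), so P·MP_N = w gives 38·N^(-1/3) = w.
Solving, N(w) = (38/w)^(3). This is a constant-elasticity form: N ∝ w^(−3), so ε = −3.

ε = -3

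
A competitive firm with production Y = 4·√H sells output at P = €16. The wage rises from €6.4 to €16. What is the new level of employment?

From P·MP_H = w with MP_H = 2·H^(-1/2), the labor demand is H(w) = (32/w)^(2).
At w = 6.4: H = 25. At w = 16: H = 4.

H* = 4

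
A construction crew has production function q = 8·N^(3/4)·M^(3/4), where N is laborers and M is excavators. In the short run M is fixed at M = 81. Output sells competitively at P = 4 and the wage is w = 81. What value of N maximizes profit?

With M = 81, MP_N = (3/4)·8·N^(-1/4)·81^(3/4) = 162·N^(-1/4).
Profit maximization for a price taker requires P·MP_N = w: 4·162·N^(-1/4) = 81.
So N^(-1/4) = 0.125, which gives N = 4096.

N* = 4096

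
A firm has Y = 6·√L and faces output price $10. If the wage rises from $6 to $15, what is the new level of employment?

L* = 4

From P·MP_L = w with MP_L = 3·L^(-1/2), the labor demand is L(w) = (30/w)^(2).
At w = 6: L = 25. At w = 15: L = 4.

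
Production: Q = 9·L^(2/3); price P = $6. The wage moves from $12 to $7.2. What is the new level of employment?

From P·MP_L = w with MP_L = 6·L^(-1/3), the labor demand is L(w) = (36/w)^(3).
At w = 12: L = 27. At w = 7.2: L = 125.

L* = 125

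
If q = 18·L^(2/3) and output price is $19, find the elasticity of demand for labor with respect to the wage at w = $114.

MP_L = (2/3)·18·L^(-1/3), so P·MP_L = w gives 228·L^(-1/3) = w.
Solving, L(w) = (228/w)^(3). This is a constant-elasticity form: L ∝ w^(−3), so ε = −3.

ε = -3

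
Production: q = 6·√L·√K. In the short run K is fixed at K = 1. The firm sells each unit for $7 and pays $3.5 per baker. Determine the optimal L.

With K = 1, MP_L = (1/2)·6·L^(-1/2)·1^(1/2) = 3·L^(-1/2).
Profit maximization for a price taker requires P·MP_L = w: 7·3·L^(-1/2) = 3.5.
So L^(-1/2) = 1/6, which gives L = 36.

L* = 36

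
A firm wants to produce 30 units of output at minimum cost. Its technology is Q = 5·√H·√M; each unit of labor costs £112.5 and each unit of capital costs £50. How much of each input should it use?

H* = 4, M* = 9

Cost minimization requires the marginal rate of technical substitution to equal the input-price ratio: MP_H/MP_M = w/r.
Here MP_H/MP_M = (1/2)·(M/H)/(1/2) = (M/H). Setting this equal to 112.5/50 = 2.25 gives M = 2.25H.
Substituting into Q = 30: 5·H^(1/2)·(2.25H)^(1/2) = 30.
Solving, H = 4 and M = 9.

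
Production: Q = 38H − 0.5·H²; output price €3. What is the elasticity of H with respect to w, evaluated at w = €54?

ε = -0.9

From P·MP_H = w with MP_H = 38 − H, labor demand is H(w) = 38 − w/3.
dH/dw = −1/(3) = -1/3.
At w = 54, H = 20, so ε = (dH/dw)·(w/H) = (-1/3)·(54/20) = -0.9.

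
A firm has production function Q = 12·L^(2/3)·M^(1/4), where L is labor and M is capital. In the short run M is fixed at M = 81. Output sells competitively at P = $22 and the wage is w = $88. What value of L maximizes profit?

L* = 216

With M = 81, MP_L = (2/3)·12·L^(-1/3)·81^(1/4) = 24·L^(-1/3).
Profit maximization for a price taker requires P·MP_L = w: 22·24·L^(-1/3) = 88.
So L^(-1/3) = 1/6, which gives L = 216.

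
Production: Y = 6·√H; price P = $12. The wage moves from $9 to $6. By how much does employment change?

From P·MP_H = w with MP_H = 3·H^(-1/2), the labor demand is H(w) = (36/w)^(2).
At w = 9: H = 16. At w = 6: H = 36.
ΔH = 36 − 16 = 20.

ΔH = 20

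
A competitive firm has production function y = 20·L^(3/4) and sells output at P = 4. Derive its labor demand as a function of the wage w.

L(w) = (60/w)^(4)

MP_L = (3/4)·20·L^(-1/4) = 15·L^(-1/4).
Setting P·MP_L = w: 60·L^(-1/4) = w.
Solving for L: L^(-1/4) = w/60, so L = (60/w)^(4).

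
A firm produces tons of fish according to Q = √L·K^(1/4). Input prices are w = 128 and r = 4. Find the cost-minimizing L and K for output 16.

L* = 16, K* = 256

Cost minimization requires the marginal rate of technical substitution to equal the input-price ratio: MP_L/MP_K = w/r.
Here MP_L/MP_K = (1/2)·(K/L)/(1/4) = 2·(K/L). Setting this equal to 128/4 = 32 gives K = 16L.
Substituting into Q = 16: L^(1/2)·(16L)^(1/4) = 16.
Solving, L = 16 and K = 256.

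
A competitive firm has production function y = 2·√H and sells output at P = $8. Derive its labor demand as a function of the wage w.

MP_H = (1/2)·2·H^(-1/2) = H^(-1/2).
Setting P·MP_H = w: 8·H^(-1/2) = w.
Solving for H: H^(-1/2) = w/8, so H = (8/w)^(2).

H(w) = 64/w²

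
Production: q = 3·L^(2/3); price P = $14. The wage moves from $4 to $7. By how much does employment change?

From P·MP_L = w with MP_L = 2·L^(-1/3), the labor demand is L(w) = (28/w)^(3).
At w = 4: L = 343. At w = 7: L = 64.
ΔL = 64 − 343 = -279.

ΔL = -279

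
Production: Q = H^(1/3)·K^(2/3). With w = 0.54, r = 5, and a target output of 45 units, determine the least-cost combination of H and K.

H* = 125, K* = 27

Cost minimization requires the marginal rate of technical substitution to equal the input-price ratio: MP_H/MP_K = w/r.
Here MP_H/MP_K = (1/3)·(K/H)/(2/3) = 0.5·(K/H). Setting this equal to 0.54/5 = 0.108 gives K = 0.216H.
Substituting into Q = 45: H^(1/3)·(0.216H)^(2/3) = 45.
Solving, H = 125 and K = 27.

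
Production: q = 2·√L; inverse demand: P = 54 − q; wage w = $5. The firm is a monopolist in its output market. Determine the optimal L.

L* = 36

Marginal revenue from the inverse demand is MR = 54 − 2q.
The marginal product is MP_L = L^(-1/2).
A monopolist hires until marginal revenue product equals the wage: MR·MP_L = w.
At L, q = 2·√L. Substituting and solving: (54 − 4·√L)·L^(-1/2) = 5 gives L = 36.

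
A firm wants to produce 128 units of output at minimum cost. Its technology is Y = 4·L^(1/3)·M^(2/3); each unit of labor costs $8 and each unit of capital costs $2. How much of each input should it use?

Cost minimization requires the marginal rate of technical substitution to equal the input-price ratio: MP_L/MP_M = w/r.
Here MP_L/MP_M = (1/3)·(M/L)/(2/3) = 0.5·(M/L). Setting this equal to 8/2 = 4 gives M = 8L.
Substituting into Y = 128: 4·L^(1/3)·(8L)^(2/3) = 128.
Solving, L = 8 and M = 64.

L* = 8, M* = 64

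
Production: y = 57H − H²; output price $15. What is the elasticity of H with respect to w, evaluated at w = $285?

From P·MP_H = w with MP_H = 57 − 2H, labor demand is H(w) = (57 − w/15)/2.
dH/dw = −1/(30) = -1/30.
At w = 285, H = 19, so ε = (dH/dw)·(w/H) = (-1/30)·(285/19) = -0.5.

ε = -0.5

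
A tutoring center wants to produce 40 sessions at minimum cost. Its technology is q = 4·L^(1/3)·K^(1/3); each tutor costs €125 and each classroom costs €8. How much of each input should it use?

L* = 8, K* = 125

Cost minimization requires the marginal rate of technical substitution to equal the input-price ratio: MP_L/MP_K = w/r.
Here MP_L/MP_K = (1/3)·(K/L)/(1/3) = (K/L). Setting this equal to 125/8 = 15.625 gives K = 15.625L.
Substituting into q = 40: 4·L^(1/3)·(15.625L)^(1/3) = 40.
Solving, L = 8 and K = 125.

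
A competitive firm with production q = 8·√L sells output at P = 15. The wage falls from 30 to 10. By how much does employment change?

ΔL = 32

From P·MP_L = w with MP_L = 4·L^(-1/2), the labor demand is L(w) = (60/w)^(2).
At w = 30: L = 4. At w = 10: L = 36.
ΔL = 36 − 4 = 32.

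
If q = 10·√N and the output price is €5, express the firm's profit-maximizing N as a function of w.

N(w) = 625/w²

MP_N = (1/2)·10·N^(-1/2) = 5·N^(-1/2).
Setting P·MP_N = w: 25·N^(-1/2) = w.
Solving for N: N^(-1/2) = w/25, so N = (25/w)^(2).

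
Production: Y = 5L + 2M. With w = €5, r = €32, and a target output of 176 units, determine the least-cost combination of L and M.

L* = 35.2, M* = 0

The inputs are perfect substitutes, so the firm uses whichever has the lower cost per unit of output.
Cost per unit of output via L is w/5 = 1; via M it is r/2 = 16. L is cheaper.
Producing Y = 176 with L alone: L = 35.2, M = 0.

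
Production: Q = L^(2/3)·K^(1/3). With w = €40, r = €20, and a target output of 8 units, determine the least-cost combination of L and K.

Cost minimization requires the marginal rate of technical substitution to equal the input-price ratio: MP_L/MP_K = w/r.
Here MP_L/MP_K = (2/3)·(K/L)/(1/3) = 2·(K/L). Setting this equal to 40/20 = 2 gives K = L.
Substituting into Q = 8: L^(2/3)·(L)^(1/3) = 8.
Solving, L = 8 and K = 8.

L* = 8, K* = 8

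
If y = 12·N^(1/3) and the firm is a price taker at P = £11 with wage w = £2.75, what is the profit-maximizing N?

N* = 64

MP_N = (1/3)·12·N^(-2/3) = 4·N^(-2/3).
Profit maximization for a price taker requires P·MP_N = w: 11·4·N^(-2/3) = 2.75.
So N^(-2/3) = 0.0625, which gives N = 64.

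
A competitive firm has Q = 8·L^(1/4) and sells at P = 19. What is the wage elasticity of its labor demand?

ε = -4/3

MP_L = (1/4)·8·L^(-3/4), so P·MP_L = w gives 38·L^(-3/4) = w.
Solving, L(w) = (38/w)^(4/3). This is a constant-elasticity form: L ∝ w^(−4/3), so ε = −4/3.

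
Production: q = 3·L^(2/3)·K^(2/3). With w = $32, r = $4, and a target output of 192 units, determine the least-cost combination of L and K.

L* = 8, K* = 64

Cost minimization requires the marginal rate of technical substitution to equal the input-price ratio: MP_L/MP_K = w/r.
Here MP_L/MP_K = (2/3)·(K/L)/(2/3) = (K/L). Setting this equal to 32/4 = 8 gives K = 8L.
Substituting into q = 192: 3·L^(2/3)·(8L)^(2/3) = 192.
Solving, L = 8 and K = 64.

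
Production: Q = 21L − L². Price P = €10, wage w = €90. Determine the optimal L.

The marginal product of L is MP_L = 21 − 2L.
A price-taking firm hires until the value of the marginal product equals the wage: P·MP_L = w, so 10·(21 − 2L) = 90.
Then 21 − 2L = 9, giving L = 6.

L* = 6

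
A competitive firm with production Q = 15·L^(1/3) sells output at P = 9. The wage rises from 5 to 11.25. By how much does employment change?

ΔL = -19

From P·MP_L = w with MP_L = 5·L^(-2/3), the labor demand is L(w) = (45/w)^(3/2).
At w = 5: L = 27. At w = 11.25: L = 8.
ΔL = 8 − 27 = -19.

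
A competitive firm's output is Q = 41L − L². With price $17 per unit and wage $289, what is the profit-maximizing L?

L* = 12

The marginal product of L is MP_L = 41 − 2L.
A price-taking firm hires until the value of the marginal product equals the wage: P·MP_L = w, so 17·(41 − 2L) = 289.
Then 41 − 2L = 17, giving L = 12.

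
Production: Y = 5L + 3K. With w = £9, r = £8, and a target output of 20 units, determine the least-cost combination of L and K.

The inputs are perfect substitutes, so the firm uses whichever has the lower cost per unit of output.
Cost per unit of output via L is w/5 = 1.8; via K it is r/3 = 8/3. L is cheaper.
Producing Y = 20 with L alone: L = 4, K = 0.

L* = 4, K* = 0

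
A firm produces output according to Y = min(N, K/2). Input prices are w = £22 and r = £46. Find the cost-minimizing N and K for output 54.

N* = 54, K* = 108

With a fixed-proportions technology, the cost-minimizing bundle uses no slack in either input: N = K/2 = Y.
So N = 54 and K = 2·54 = 108.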